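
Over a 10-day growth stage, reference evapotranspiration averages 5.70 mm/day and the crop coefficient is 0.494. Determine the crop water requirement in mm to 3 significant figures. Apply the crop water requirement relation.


Approach: apply the crop water requirement relation, CWR = ET0 * Kc * days.
CWR = 5.70 * 0.494 * 10 = 28.2 mm
Therefore the crop water requirement = 28.2 mm.


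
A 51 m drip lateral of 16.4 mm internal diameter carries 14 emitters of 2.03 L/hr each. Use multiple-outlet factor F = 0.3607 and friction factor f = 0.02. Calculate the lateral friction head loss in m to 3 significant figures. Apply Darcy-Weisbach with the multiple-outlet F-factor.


Approach: apply Darcy-Weisbach with the multiple-outlet F-factor, Q = n*q/(3600*1000) m^3/s; v = Q/A; hf = F*f*(L/D)*(v^2/(2g)).
Q = 14*2.03/(3600*1000) = 7.8944e-06 m^3/s
A = pi*(16.4e-3/2)^2 = 2.1124e-04 m^2, so v = Q/A = 0.037372 m/s
hf = 0.3607*0.02*(51/0.0164)*(0.037372^2/(2*9.81)) = 0.00160 m
Therefore the lateral friction head loss = 0.00160 m.


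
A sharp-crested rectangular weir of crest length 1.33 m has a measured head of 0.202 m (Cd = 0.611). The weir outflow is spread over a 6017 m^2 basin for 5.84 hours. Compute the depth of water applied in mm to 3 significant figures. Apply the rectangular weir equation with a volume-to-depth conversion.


Approach: apply the rectangular weir equation with a volume-to-depth conversion, Q = (2/3)*Cd*L*sqrt(2g)*H^1.5; d = Q*t/A * 1000.
Step 1 — weir discharge:
  Q = (2/3)*0.611*1.33*sqrt(2*9.81)*0.202^1.5 = 0.21786 m^3/s
Step 2 — volume: V = 0.21786 * 5.84*3600 = 4580.3 m^3
Step 3 — depth: d = V/A * 1000 = 4580.3/6017 * 1000 = 761 mm
Therefore the depth of water applied = 761 mm.


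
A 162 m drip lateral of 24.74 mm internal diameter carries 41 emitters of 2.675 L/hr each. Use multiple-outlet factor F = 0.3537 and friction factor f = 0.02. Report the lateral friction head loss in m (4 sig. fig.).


Approach: apply Darcy-Weisbach with the multiple-outlet F-factor, Q = n*q/(3600*1000) m^3/s; v = Q/A; hf = F*f*(L/D)*(v^2/(2g)).
Q = 41*2.675/(3600*1000) = 3.04653e-05 m^3/s
A = pi*(24.74e-3/2)^2 = 4.80717e-04 m^2, so v = Q/A = 0.0633747 m/s
hf = 0.3537*0.02*(162/0.02474)*(0.0633747^2/(2*9.81)) = 0.009482 m
Therefore the lateral friction head loss = 0.009482 m.


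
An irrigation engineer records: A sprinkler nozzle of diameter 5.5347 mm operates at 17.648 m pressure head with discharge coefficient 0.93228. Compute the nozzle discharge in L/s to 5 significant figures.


Approach: apply the orifice equation, Q = Cd*A*sqrt(2*g*h), A = pi*(d/2)^2.
A = pi*(5.5347e-3/2)^2 = 2.405903e-05 m^2
Q = 0.93228 * 2.405903e-05 * sqrt(2*9.81*17.648) * 1000 = 0.41737 L/s
Therefore the nozzle discharge = 0.41737 L/s.


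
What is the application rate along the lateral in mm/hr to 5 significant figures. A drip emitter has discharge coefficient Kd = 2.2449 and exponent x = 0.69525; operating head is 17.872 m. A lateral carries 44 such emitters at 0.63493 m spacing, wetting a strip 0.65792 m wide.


Approach: apply the emitter equation with a lateral mass balance, q = Kd*h^x; Q = n*q; rate = Q/(n*spacing*width).
Step 1 — single emitter flow (q = Kd*h^x):
  q = 2.2449 * 17.872^0.69525 = 16.66366 L/hr
Step 2 — total lateral flow: Q = 44 * 16.66366 = 733.2010 L/hr
Step 3 — wetted area: A = 44 * 0.63493 * 0.65792 = 18.38026 m^2
Step 4 — application rate: Q/A = 733.2010/18.38026 = 39.891 mm/hr
Therefore the application rate along the lateral = 39.891 mm/hr.


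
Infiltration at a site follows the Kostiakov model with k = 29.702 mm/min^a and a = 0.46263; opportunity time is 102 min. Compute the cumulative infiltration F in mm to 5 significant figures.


Approach: apply the Kostiakov infiltration equation, F = k*t^a.
F = 29.702 * 102^0.46263 = 252.36 mm
Therefore the cumulative infiltration F = 252.36 mm.


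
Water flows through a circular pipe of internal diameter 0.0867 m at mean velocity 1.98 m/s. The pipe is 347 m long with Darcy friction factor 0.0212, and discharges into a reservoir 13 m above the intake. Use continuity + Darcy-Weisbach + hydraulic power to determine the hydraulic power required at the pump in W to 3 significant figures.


Approach: apply continuity + Darcy-Weisbach + hydraulic power, Q = A*v; hf = f*(L/D)*(v^2/(2g)); H = static + hf; P = rho*g*Q*H.
Step 1 — flow rate (continuity, Q = A*v):
  A = pi*(0.0867/2)^2 = 0.0059038 m^2
  Q = 0.0059038 * 1.98 = 0.011689 m^3/s
Step 2 — friction head loss (Darcy-Weisbach):
  hf = 0.0212 * (347/0.0867) * (1.98^2 / (2*9.81))
  hf = 16.954 m
Step 3 — total head: H = 13 + 16.954 = 29.954 m
Step 4 — hydraulic power (P = rho*g*Q*H):
  P = 1000 * 9.81 * 0.011689 * 29.954 = 3430 W
Therefore the hydraulic power required at the pump = 3430 W.


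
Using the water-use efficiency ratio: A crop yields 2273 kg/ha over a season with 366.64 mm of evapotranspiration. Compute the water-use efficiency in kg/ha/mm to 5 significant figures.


Approach: apply the water-use efficiency ratio, WUE = yield/ET.
WUE = 2273 / 366.64 = 6.1995 kg/ha/mm
Therefore the water-use efficiency = 6.1995 kg/ha/mm.


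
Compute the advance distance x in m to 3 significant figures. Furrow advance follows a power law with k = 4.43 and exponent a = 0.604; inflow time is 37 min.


Approach: apply the power-law advance function, x = k*t^a.
x = 4.43 * 37^0.604 = 39.2 m
Therefore the advance distance x = 39.2 m.


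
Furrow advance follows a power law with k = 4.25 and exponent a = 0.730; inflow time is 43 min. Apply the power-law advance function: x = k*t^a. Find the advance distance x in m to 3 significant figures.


x = 4.25 * 43^0.730 = 66.2 m
Therefore the advance distance x = 66.2 m.


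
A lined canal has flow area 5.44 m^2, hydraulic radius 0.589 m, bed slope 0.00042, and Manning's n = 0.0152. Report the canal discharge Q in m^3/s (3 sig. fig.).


Approach: apply Manning's equation, Q = (1/n)*A*R^(2/3)*S^(1/2).
Q = (1/0.0152) * 5.44 * 0.589^(2/3) * 0.00042^(1/2) = 5.15 m^3/s
Therefore the canal discharge Q = 5.15 m^3/s.


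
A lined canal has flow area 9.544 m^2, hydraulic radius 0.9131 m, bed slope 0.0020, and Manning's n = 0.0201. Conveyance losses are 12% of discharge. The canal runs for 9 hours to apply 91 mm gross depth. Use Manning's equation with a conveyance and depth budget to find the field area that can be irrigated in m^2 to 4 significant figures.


Approach: apply Manning's equation with a conveyance and depth budget, Q = (1/n)*A*R^(2/3)*S^(1/2); Q_field = Q*(1-loss); Area = Q_field*t/(d/1000).
Step 1 — canal discharge (Manning's equation):
  Q = (1/0.0201) * 9.544 * 0.9131^(2/3) * 0.0020^(1/2) = 19.9861 m^3/s
Step 2 — delivered flow: Q_field = 19.9861*(1 - 12/100) = 17.5878 m^3/s
Step 3 — volume delivered: V = 17.5878 * 9*3600 = 569844 m^3
Step 4 — area served: A = V / (depth/1000) = 569844 / 0.091 = 6262000 m^2
Therefore the field area that can be irrigated = 6262000 m^2.


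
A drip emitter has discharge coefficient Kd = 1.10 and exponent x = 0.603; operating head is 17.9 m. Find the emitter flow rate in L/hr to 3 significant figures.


Approach: apply the emitter characteristic equation, q = Kd * h^x.
q = 1.10 * 17.9^0.603 = 6.26 L/hr
Therefore the emitter flow rate = 6.26 L/hr.


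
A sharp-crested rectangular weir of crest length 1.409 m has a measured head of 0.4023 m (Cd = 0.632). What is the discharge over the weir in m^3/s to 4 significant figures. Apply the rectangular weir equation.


Approach: apply the rectangular weir equation, Q = (2/3)*Cd*L*sqrt(2g)*H^1.5.
Q = (2/3)*0.632*1.409*sqrt(2*9.81)*0.4023^1.5 = 0.6710 m^3/s
Therefore the discharge over the weir = 0.6710 m^3/s.


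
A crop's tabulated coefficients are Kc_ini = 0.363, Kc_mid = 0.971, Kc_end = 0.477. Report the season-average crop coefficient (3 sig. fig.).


Approach: apply a simple seasonal average, Kc_avg = (Kc_ini + Kc_mid + Kc_end)/3.
Kc_avg = (0.363 + 0.971 + 0.477)/3 = 0.604
Therefore the season-average crop coefficient = 0.604.


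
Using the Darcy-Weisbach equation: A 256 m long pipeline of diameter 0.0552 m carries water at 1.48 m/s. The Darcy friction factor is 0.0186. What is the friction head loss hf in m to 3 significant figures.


Approach: apply the Darcy-Weisbach equation, hf = f*(L/D)*(v^2/(2g)).
hf = 0.0186 * (256/0.0552) * (1.48^2 / (2*9.81))
hf = 9.63 m
Therefore the friction head loss hf = 9.63 m.


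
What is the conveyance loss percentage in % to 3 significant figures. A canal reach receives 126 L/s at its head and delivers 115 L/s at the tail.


Approach: apply the conveyance loss ratio, loss% = ((Q_head - Q_tail)/Q_head)*100.
loss = ((126 - 115)/126)*100 = 8.73 %
Therefore the conveyance loss percentage = 8.73 %.


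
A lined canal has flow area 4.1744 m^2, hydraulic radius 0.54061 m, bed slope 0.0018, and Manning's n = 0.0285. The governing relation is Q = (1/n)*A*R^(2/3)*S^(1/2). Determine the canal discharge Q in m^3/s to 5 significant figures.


Q = (1/0.0285) * 4.1744 * 0.54061^(2/3) * 0.0018^(1/2) = 4.1239 m^3/s
Therefore the canal discharge Q = 4.1239 m^3/s.


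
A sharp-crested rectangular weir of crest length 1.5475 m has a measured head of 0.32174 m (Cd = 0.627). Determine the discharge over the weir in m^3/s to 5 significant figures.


Approach: apply the rectangular weir equation, Q = (2/3)*Cd*L*sqrt(2g)*H^1.5.
Q = (2/3)*0.627*1.5475*sqrt(2*9.81)*0.32174^1.5 = 0.52289 m^3/s
Therefore the discharge over the weir = 0.52289 m^3/s.


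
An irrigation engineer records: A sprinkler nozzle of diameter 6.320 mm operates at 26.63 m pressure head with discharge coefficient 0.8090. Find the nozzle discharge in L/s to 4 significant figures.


Approach: apply the orifice equation, Q = Cd*A*sqrt(2*g*h), A = pi*(d/2)^2.
A = pi*(6.320e-3/2)^2 = 3.13707e-05 m^2
Q = 0.8090 * 3.13707e-05 * sqrt(2*9.81*26.63) * 1000 = 0.5801 L/s
Therefore the nozzle discharge = 0.5801 L/s.


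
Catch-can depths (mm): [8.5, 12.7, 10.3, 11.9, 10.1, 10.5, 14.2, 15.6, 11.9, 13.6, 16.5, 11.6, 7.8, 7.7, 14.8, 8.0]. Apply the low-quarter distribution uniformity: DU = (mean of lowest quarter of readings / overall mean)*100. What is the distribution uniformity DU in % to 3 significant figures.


sorted lowest 4 of 16: [7.7, 7.8, 8.0, 8.5] -> mean = 8.0000 mm
overall mean = 11.606 mm
DU = (8.0000/11.606)*100 = 68.9 %
Therefore the distribution uniformity DU = 68.9 %.


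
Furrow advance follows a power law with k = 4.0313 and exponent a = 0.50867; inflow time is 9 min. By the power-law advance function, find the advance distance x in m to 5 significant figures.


Approach: apply the power-law advance function, x = k*t^a.
x = 4.0313 * 9^0.50867 = 12.326 m
Therefore the advance distance x = 12.326 m.


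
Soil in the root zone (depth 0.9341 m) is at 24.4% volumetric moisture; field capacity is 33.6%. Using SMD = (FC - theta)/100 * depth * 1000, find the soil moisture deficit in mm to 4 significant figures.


SMD = (33.6 - 24.4)/100 * 0.9341 * 1000 = 85.94 mm
Therefore the soil moisture deficit = 85.94 mm.


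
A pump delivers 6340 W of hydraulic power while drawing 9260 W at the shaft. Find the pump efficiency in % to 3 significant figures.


Approach: apply the efficiency ratio, eta = (P_out/P_in)*100.
eta = (6340 / 9260) * 100 = 68.5 %
Therefore the pump efficiency = 68.5 %.


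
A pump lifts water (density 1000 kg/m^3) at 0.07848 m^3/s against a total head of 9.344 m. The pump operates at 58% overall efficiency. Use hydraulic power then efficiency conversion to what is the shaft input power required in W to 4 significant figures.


Approach: apply hydraulic power then efficiency conversion, P = rho*g*Q*H; P_in = P/eta.
Step 1 — hydraulic power (P = rho*g*Q*H):
  P = 1000 * 9.81 * 0.07848 * 9.344 = 7193.84 W
Step 2 — input power: P_in = P/eta = 7193.84 / 0.58 = 12400 W
Therefore the shaft input power required = 12400 W.


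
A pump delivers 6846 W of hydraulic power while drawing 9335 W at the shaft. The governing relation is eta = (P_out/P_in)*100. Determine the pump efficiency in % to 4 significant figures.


eta = (6846 / 9335) * 100 = 73.34 %
Therefore the pump efficiency = 73.34 %.


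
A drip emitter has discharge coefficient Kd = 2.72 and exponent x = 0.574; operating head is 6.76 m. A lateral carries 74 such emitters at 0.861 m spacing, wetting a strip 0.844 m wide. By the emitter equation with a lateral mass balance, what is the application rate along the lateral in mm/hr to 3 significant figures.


Approach: apply the emitter equation with a lateral mass balance, q = Kd*h^x; Q = n*q; rate = Q/(n*spacing*width).
Step 1 — single emitter flow (q = Kd*h^x):
  q = 2.72 * 6.76^0.574 = 8.1463 L/hr
Step 2 — total lateral flow: Q = 74 * 8.1463 = 602.82 L/hr
Step 3 — wetted area: A = 74 * 0.861 * 0.844 = 53.775 m^2
Step 4 — application rate: Q/A = 602.82/53.775 = 11.2 mm/hr
Therefore the application rate along the lateral = 11.2 mm/hr.


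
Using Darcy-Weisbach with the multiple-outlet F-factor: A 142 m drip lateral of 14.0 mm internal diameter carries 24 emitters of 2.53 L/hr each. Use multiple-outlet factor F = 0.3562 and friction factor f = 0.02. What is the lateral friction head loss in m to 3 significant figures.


Approach: apply Darcy-Weisbach with the multiple-outlet F-factor, Q = n*q/(3600*1000) m^3/s; v = Q/A; hf = F*f*(L/D)*(v^2/(2g)).
Q = 24*2.53/(3600*1000) = 1.6867e-05 m^3/s
A = pi*(14.0e-3/2)^2 = 1.5394e-04 m^2, so v = Q/A = 0.10957 m/s
hf = 0.3562*0.02*(142/0.0140)*(0.10957^2/(2*9.81)) = 0.0442 m
Therefore the lateral friction head loss = 0.0442 m.


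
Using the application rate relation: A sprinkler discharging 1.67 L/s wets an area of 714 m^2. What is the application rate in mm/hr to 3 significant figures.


Approach: apply the application rate relation, rate = (Q/A)*3600.
rate = (1.67 / 714) * 3600 = 8.42 mm/hr
Therefore the application rate = 8.42 mm/hr.


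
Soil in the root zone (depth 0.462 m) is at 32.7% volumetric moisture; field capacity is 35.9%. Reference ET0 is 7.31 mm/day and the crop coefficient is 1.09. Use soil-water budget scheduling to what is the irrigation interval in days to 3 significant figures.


Approach: apply soil-water budget scheduling, SMD = (FC-theta)/100*depth*1000; ETc = ET0*Kc; interval = SMD/ETc.
Step 1 — soil moisture deficit:
  SMD = (35.9 - 32.7)/100 * 0.462 * 1000 = 14.784 mm
Step 2 — daily crop ET (ETc = ET0*Kc):
  ETc = 7.31 * 1.09 = 7.9679 mm/day
Step 3 — irrigation interval (SMD/ETc):
  interval = 14.784 / 7.9679 = 1.86 days
Therefore the irrigation interval = 1.86 days.


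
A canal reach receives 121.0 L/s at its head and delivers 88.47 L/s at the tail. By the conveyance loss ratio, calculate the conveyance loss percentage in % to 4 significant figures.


Approach: apply the conveyance loss ratio, loss% = ((Q_head - Q_tail)/Q_head)*100.
loss = ((121.0 - 88.47)/121.0)*100 = 26.88 %
Therefore the conveyance loss percentage = 26.88 %.


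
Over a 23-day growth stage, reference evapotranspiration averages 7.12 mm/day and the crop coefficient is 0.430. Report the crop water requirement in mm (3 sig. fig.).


Approach: apply the crop water requirement relation, CWR = ET0 * Kc * days.
CWR = 7.12 * 0.430 * 23 = 70.4 mm
Therefore the crop water requirement = 70.4 mm.


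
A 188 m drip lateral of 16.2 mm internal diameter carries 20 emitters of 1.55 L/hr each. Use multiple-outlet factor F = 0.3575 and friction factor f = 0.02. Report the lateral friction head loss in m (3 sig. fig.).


Approach: apply Darcy-Weisbach with the multiple-outlet F-factor, Q = n*q/(3600*1000) m^3/s; v = Q/A; hf = F*f*(L/D)*(v^2/(2g)).
Q = 20*1.55/(3600*1000) = 8.6111e-06 m^3/s
A = pi*(16.2e-3/2)^2 = 2.0612e-04 m^2, so v = Q/A = 0.041777 m/s
hf = 0.3575*0.02*(188/0.0162)*(0.041777^2/(2*9.81)) = 0.00738 m
Therefore the lateral friction head loss = 0.00738 m.


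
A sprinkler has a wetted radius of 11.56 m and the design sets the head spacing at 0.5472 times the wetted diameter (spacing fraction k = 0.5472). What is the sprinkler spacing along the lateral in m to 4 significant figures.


Approach: apply the sprinkler spacing rule (spacing as a fraction of wetted diameter), S = k*(2*R).
S = 0.5472 * (2 * 11.56) = 12.65 m
Therefore the sprinkler spacing along the lateral = 12.65 m.


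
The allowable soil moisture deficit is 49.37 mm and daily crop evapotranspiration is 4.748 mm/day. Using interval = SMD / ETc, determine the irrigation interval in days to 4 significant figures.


interval = 49.37 / 4.748 = 10.40 days
Therefore the irrigation interval = 10.40 days.


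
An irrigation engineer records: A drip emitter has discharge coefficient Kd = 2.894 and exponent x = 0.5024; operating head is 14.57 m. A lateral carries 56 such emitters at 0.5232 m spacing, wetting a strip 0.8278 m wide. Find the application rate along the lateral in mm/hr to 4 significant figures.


Approach: apply the emitter equation with a lateral mass balance, q = Kd*h^x; Q = n*q; rate = Q/(n*spacing*width).
Step 1 — single emitter flow (q = Kd*h^x):
  q = 2.894 * 14.57^0.5024 = 11.1178 L/hr
Step 2 — total lateral flow: Q = 56 * 11.1178 = 622.599 L/hr
Step 3 — wetted area: A = 56 * 0.5232 * 0.8278 = 24.2539 m^2
Step 4 — application rate: Q/A = 622.599/24.2539 = 25.67 mm/hr
Therefore the application rate along the lateral = 25.67 mm/hr.


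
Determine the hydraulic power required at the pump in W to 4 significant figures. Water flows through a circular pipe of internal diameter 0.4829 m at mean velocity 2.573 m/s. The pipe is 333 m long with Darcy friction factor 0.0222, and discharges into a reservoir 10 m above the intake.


Approach: apply continuity + Darcy-Weisbach + hydraulic power, Q = A*v; hf = f*(L/D)*(v^2/(2g)); H = static + hf; P = rho*g*Q*H.
Step 1 — flow rate (continuity, Q = A*v):
  A = pi*(0.4829/2)^2 = 0.183149 m^2
  Q = 0.183149 * 2.573 = 0.471242 m^3/s
Step 2 — friction head loss (Darcy-Weisbach):
  hf = 0.0222 * (333/0.4829) * (2.573^2 / (2*9.81))
  hf = 5.16560 m
Step 3 — total head: H = 10 + 5.16560 = 15.1656 m
Step 4 — hydraulic power (P = rho*g*Q*H):
  P = 1000 * 9.81 * 0.471242 * 15.1656 = 70110 W
Therefore the hydraulic power required at the pump = 70110 W.


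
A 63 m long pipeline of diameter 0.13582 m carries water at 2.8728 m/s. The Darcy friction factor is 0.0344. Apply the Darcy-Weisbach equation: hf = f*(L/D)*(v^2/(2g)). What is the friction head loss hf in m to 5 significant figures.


hf = 0.0344 * (63/0.13582) * (2.8728^2 / (2*9.81))
hf = 6.7119 m
Therefore the friction head loss hf = 6.7119 m.


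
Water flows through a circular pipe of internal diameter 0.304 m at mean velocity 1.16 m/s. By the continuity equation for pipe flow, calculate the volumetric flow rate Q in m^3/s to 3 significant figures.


Approach: apply the continuity equation for pipe flow, Q = A * v with A = pi*(D/2)^2.
A = pi*(0.304/2)^2 = 0.072583 m^2
Q = 0.072583 * 1.16 = 0.0842 m^3/s
Therefore the volumetric flow rate Q = 0.0842 m^3/s.


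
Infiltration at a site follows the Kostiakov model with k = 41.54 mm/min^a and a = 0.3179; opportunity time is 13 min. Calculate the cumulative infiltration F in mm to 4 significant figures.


Approach: apply the Kostiakov infiltration equation, F = k*t^a.
F = 41.54 * 13^0.3179 = 93.88 mm
Therefore the cumulative infiltration F = 93.88 mm.


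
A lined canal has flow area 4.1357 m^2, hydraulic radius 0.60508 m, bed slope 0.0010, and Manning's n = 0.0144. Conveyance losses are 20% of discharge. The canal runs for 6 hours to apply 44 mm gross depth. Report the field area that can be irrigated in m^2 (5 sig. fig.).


Approach: apply Manning's equation with a conveyance and depth budget, Q = (1/n)*A*R^(2/3)*S^(1/2); Q_field = Q*(1-loss); Area = Q_field*t/(d/1000).
Step 1 — canal discharge (Manning's equation):
  Q = (1/0.0144) * 4.1357 * 0.60508^(2/3) * 0.0010^(1/2) = 6.497232 m^3/s
Step 2 — delivered flow: Q_field = 6.497232*(1 - 20/100) = 5.197786 m^3/s
Step 3 — volume delivered: V = 5.197786 * 6*3600 = 112272.2 m^3
Step 4 — area served: A = V / (depth/1000) = 112272.2 / 0.044 = 2551600 m^2
Therefore the field area that can be irrigated = 2551600 m^2.


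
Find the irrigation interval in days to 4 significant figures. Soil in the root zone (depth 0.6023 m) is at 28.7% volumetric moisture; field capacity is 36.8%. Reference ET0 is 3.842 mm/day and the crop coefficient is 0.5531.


Approach: apply soil-water budget scheduling, SMD = (FC-theta)/100*depth*1000; ETc = ET0*Kc; interval = SMD/ETc.
Step 1 — soil moisture deficit:
  SMD = (36.8 - 28.7)/100 * 0.6023 * 1000 = 48.7863 mm
Step 2 — daily crop ET (ETc = ET0*Kc):
  ETc = 3.842 * 0.5531 = 2.12501 mm/day
Step 3 — irrigation interval (SMD/ETc):
  interval = 48.7863 / 2.12501 = 22.96 days
Therefore the irrigation interval = 22.96 days.


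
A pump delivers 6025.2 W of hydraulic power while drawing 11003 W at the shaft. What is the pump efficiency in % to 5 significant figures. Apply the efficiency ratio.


Approach: apply the efficiency ratio, eta = (P_out/P_in)*100.
eta = (6025.2 / 11003) * 100 = 54.760 %
Therefore the pump efficiency = 54.760 %.


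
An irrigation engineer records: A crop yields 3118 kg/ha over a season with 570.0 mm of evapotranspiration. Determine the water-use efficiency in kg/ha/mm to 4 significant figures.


Approach: apply the water-use efficiency ratio, WUE = yield/ET.
WUE = 3118 / 570.0 = 5.470 kg/ha/mm
Therefore the water-use efficiency = 5.470 kg/ha/mm.


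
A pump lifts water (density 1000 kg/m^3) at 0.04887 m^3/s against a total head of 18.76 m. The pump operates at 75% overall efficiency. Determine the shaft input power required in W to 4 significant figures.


Approach: apply hydraulic power then efficiency conversion, P = rho*g*Q*H; P_in = P/eta.
Step 1 — hydraulic power (P = rho*g*Q*H):
  P = 1000 * 9.81 * 0.04887 * 18.76 = 8993.82 W
Step 2 — input power: P_in = P/eta = 8993.82 / 0.75 = 11990 W
Therefore the shaft input power required = 11990 W.


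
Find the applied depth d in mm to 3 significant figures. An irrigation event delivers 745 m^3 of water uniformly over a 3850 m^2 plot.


Approach: apply depth from volume over area, d = (V/A)*1000.
d = (745 / 3850) * 1000 = 194 mm
Therefore the applied depth d = 194 mm.


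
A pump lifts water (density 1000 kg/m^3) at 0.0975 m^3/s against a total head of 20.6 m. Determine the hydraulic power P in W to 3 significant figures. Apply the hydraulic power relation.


Approach: apply the hydraulic power relation, P = rho*g*Q*H.
P = 1000 * 9.81 * 0.0975 * 20.6 = 19700 W
Therefore the hydraulic power P = 19700 W.


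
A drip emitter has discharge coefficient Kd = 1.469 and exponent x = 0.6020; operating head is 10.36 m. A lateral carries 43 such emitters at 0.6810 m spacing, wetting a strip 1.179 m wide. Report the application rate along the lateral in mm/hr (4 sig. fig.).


Approach: apply the emitter equation with a lateral mass balance, q = Kd*h^x; Q = n*q; rate = Q/(n*spacing*width).
Step 1 — single emitter flow (q = Kd*h^x):
  q = 1.469 * 10.36^0.6020 = 6.00162 L/hr
Step 2 — total lateral flow: Q = 43 * 6.00162 = 258.070 L/hr
Step 3 — wetted area: A = 43 * 0.6810 * 1.179 = 34.5247 m^2
Step 4 — application rate: Q/A = 258.070/34.5247 = 7.475 mm/hr
Therefore the application rate along the lateral = 7.475 mm/hr.


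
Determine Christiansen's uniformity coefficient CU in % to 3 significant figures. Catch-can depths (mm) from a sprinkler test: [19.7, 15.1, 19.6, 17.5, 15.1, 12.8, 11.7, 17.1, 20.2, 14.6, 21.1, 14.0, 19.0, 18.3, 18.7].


Approach: apply Christiansen's uniformity coefficient, CU = (1 - mean_abs_deviation/mean)*100.
mean = 16.967 mm
mean |d_i - mean| = 2.4667 mm
CU = (1 - 2.4667/16.967)*100 = 85.5 %
Therefore Christiansen's uniformity coefficient CU = 85.5 %.


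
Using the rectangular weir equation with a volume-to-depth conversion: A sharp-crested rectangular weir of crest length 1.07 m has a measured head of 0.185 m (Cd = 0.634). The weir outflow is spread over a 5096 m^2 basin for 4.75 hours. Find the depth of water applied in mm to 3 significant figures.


Approach: apply the rectangular weir equation with a volume-to-depth conversion, Q = (2/3)*Cd*L*sqrt(2g)*H^1.5; d = Q*t/A * 1000.
Step 1 — weir discharge:
  Q = (2/3)*0.634*1.07*sqrt(2*9.81)*0.185^1.5 = 0.15940 m^3/s
Step 2 — volume: V = 0.15940 * 4.75*3600 = 2725.7 m^3
Step 3 — depth: d = V/A * 1000 = 2725.7/5096 * 1000 = 535 mm
Therefore the depth of water applied = 535 mm.


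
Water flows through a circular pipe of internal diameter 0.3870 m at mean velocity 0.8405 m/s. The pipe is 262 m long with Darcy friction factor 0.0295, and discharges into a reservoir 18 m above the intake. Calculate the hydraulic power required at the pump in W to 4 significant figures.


Approach: apply continuity + Darcy-Weisbach + hydraulic power, Q = A*v; hf = f*(L/D)*(v^2/(2g)); H = static + hf; P = rho*g*Q*H.
Step 1 — flow rate (continuity, Q = A*v):
  A = pi*(0.3870/2)^2 = 0.117628 m^2
  Q = 0.117628 * 0.8405 = 0.0988666 m^3/s
Step 2 — friction head loss (Darcy-Weisbach):
  hf = 0.0295 * (262/0.3870) * (0.8405^2 / (2*9.81))
  hf = 0.719099 m
Step 3 — total head: H = 18 + 0.719099 = 18.7191 m
Step 4 — hydraulic power (P = rho*g*Q*H):
  P = 1000 * 9.81 * 0.0988666 * 18.7191 = 18160 W
Therefore the hydraulic power required at the pump = 18160 W.


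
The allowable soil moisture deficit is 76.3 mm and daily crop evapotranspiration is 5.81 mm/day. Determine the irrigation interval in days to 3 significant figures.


Approach: apply the irrigation interval relation, interval = SMD / ETc.
interval = 76.3 / 5.81 = 13.1 days
Therefore the irrigation interval = 13.1 days.


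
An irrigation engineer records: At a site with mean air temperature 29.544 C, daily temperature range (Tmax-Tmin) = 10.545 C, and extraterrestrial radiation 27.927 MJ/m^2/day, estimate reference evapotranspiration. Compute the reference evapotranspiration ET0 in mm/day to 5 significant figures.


Approach: apply the Hargreaves-Samani method, ET0 = 0.0023*(Tmean+17.8)*sqrt(Tmax-Tmin)*0.408*Ra.
ET0 = 0.0023*(29.544+17.8)*sqrt(10.545)*0.408*27.927 = 4.0290 mm/day
Therefore the reference evapotranspiration ET0 = 4.0290 mm/day.


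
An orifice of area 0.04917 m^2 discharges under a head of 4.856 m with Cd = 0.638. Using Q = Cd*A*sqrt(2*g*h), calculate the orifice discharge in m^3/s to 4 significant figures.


Q = 0.638 * 0.04917 * sqrt(2*9.81*4.856) = 0.3062 m^3/s
Therefore the orifice discharge = 0.3062 m^3/s.


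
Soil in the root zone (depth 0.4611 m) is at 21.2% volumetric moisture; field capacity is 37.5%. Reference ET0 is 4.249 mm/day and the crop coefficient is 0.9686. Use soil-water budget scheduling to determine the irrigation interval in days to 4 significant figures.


Approach: apply soil-water budget scheduling, SMD = (FC-theta)/100*depth*1000; ETc = ET0*Kc; interval = SMD/ETc.
Step 1 — soil moisture deficit:
  SMD = (37.5 - 21.2)/100 * 0.4611 * 1000 = 75.1593 mm
Step 2 — daily crop ET (ETc = ET0*Kc):
  ETc = 4.249 * 0.9686 = 4.11558 mm/day
Step 3 — irrigation interval (SMD/ETc):
  interval = 75.1593 / 4.11558 = 18.26 days
Therefore the irrigation interval = 18.26 days.


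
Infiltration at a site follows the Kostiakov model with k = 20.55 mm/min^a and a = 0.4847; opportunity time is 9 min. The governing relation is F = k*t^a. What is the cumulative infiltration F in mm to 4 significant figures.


F = 20.55 * 9^0.4847 = 59.61 mm
Therefore the cumulative infiltration F = 59.61 mm.


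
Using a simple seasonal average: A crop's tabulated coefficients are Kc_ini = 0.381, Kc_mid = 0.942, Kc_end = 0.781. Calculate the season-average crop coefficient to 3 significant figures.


Approach: apply a simple seasonal average, Kc_avg = (Kc_ini + Kc_mid + Kc_end)/3.
Kc_avg = (0.381 + 0.942 + 0.781)/3 = 0.701
Therefore the season-average crop coefficient = 0.701.


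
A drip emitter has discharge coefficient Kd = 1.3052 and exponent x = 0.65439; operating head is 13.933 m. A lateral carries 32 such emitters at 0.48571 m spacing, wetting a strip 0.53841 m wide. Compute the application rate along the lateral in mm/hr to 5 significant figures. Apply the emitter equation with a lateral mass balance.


Approach: apply the emitter equation with a lateral mass balance, q = Kd*h^x; Q = n*q; rate = Q/(n*spacing*width).
Step 1 — single emitter flow (q = Kd*h^x):
  q = 1.3052 * 13.933^0.65439 = 7.316922 L/hr
Step 2 — total lateral flow: Q = 32 * 7.316922 = 234.1415 L/hr
Step 3 — wetted area: A = 32 * 0.48571 * 0.53841 = 8.368356 m^2
Step 4 — application rate: Q/A = 234.1415/8.368356 = 27.979 mm/hr
Therefore the application rate along the lateral = 27.979 mm/hr.


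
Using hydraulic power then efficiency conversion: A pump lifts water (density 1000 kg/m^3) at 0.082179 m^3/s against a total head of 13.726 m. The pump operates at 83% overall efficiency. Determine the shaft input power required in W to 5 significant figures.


Approach: apply hydraulic power then efficiency conversion, P = rho*g*Q*H; P_in = P/eta.
Step 1 — hydraulic power (P = rho*g*Q*H):
  P = 1000 * 9.81 * 0.082179 * 13.726 = 11065.57 W
Step 2 — input power: P_in = P/eta = 11065.57 / 0.83 = 13332 W
Therefore the shaft input power required = 13332 W.


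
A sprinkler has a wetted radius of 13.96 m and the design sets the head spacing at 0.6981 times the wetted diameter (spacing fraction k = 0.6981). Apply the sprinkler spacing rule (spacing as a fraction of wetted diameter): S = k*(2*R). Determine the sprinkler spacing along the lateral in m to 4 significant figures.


S = 0.6981 * (2 * 13.96) = 19.49 m
Therefore the sprinkler spacing along the lateral = 19.49 m.


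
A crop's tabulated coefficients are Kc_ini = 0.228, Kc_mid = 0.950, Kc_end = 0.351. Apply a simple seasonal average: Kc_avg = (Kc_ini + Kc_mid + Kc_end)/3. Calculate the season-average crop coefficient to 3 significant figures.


Kc_avg = (0.228 + 0.950 + 0.351)/3 = 0.510
Therefore the season-average crop coefficient = 0.510.


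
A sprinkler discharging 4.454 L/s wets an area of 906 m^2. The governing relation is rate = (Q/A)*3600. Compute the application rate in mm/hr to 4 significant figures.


rate = (4.454 / 906) * 3600 = 17.70 mm/hr
Therefore the application rate = 17.70 mm/hr.


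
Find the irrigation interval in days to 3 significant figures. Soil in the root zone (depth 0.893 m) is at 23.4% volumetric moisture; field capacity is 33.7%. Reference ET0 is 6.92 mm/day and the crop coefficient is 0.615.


Approach: apply soil-water budget scheduling, SMD = (FC-theta)/100*depth*1000; ETc = ET0*Kc; interval = SMD/ETc.
Step 1 — soil moisture deficit:
  SMD = (33.7 - 23.4)/100 * 0.893 * 1000 = 91.979 mm
Step 2 — daily crop ET (ETc = ET0*Kc):
  ETc = 6.92 * 0.615 = 4.2558 mm/day
Step 3 — irrigation interval (SMD/ETc):
  interval = 91.979 / 4.2558 = 21.6 days
Therefore the irrigation interval = 21.6 days.


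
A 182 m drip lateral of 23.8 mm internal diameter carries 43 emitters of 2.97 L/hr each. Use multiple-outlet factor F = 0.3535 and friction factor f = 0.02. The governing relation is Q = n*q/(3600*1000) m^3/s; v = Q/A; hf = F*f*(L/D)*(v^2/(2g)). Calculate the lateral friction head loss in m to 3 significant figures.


Q = 43*2.97/(3600*1000) = 3.5475e-05 m^3/s
A = pi*(23.8e-3/2)^2 = 4.4488e-04 m^2, so v = Q/A = 0.079740 m/s
hf = 0.3535*0.02*(182/0.0238)*(0.079740^2/(2*9.81)) = 0.0175 m
Therefore the lateral friction head loss = 0.0175 m.


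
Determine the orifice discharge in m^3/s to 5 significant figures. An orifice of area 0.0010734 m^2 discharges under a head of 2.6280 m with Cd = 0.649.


Approach: apply the orifice equation, Q = Cd*A*sqrt(2*g*h).
Q = 0.649 * 0.0010734 * sqrt(2*9.81*2.6280) = 0.0050023 m^3/s
Therefore the orifice discharge = 0.0050023 m^3/s.


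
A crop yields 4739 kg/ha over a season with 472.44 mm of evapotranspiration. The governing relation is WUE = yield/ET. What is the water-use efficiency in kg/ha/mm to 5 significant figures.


WUE = 4739 / 472.44 = 10.031 kg/ha/mm
Therefore the water-use efficiency = 10.031 kg/ha/mm.


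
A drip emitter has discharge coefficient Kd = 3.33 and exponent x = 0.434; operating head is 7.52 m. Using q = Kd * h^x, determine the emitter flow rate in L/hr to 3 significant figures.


q = 3.33 * 7.52^0.434 = 7.99 L/hr
Therefore the emitter flow rate = 7.99 L/hr.


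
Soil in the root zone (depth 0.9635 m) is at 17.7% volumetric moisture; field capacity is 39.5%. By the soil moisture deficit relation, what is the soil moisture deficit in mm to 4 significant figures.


Approach: apply the soil moisture deficit relation, SMD = (FC - theta)/100 * depth * 1000.
SMD = (39.5 - 17.7)/100 * 0.9635 * 1000 = 210.0 mm
Therefore the soil moisture deficit = 210.0 mm.


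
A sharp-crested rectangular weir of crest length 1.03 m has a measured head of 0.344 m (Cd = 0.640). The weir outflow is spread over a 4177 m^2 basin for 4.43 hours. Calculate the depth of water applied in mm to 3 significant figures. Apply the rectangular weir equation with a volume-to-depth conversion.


Approach: apply the rectangular weir equation with a volume-to-depth conversion, Q = (2/3)*Cd*L*sqrt(2g)*H^1.5; d = Q*t/A * 1000.
Step 1 — weir discharge:
  Q = (2/3)*0.640*1.03*sqrt(2*9.81)*0.344^1.5 = 0.39275 m^3/s
Step 2 — volume: V = 0.39275 * 4.43*3600 = 6263.5 m^3
Step 3 — depth: d = V/A * 1000 = 6263.5/4177 * 1000 = 1500 mm
Therefore the depth of water applied = 1500 mm.


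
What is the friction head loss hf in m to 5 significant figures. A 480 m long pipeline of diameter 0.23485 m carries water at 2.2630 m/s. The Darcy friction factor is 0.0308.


Approach: apply the Darcy-Weisbach equation, hf = f*(L/D)*(v^2/(2g)).
hf = 0.0308 * (480/0.23485) * (2.2630^2 / (2*9.81))
hf = 16.431 m
Therefore the friction head loss hf = 16.431 m.


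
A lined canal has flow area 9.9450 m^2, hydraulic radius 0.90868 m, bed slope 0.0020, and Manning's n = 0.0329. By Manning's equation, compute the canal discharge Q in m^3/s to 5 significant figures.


Approach: apply Manning's equation, Q = (1/n)*A*R^(2/3)*S^(1/2).
Q = (1/0.0329) * 9.9450 * 0.90868^(2/3) * 0.0020^(1/2) = 12.682 m^3/s
Therefore the canal discharge Q = 12.682 m^3/s.


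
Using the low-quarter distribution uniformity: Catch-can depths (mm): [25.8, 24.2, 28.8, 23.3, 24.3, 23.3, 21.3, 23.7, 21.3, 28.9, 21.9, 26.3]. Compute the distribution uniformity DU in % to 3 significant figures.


Approach: apply the low-quarter distribution uniformity, DU = (mean of lowest quarter of readings / overall mean)*100.
sorted lowest 3 of 12: [21.3, 21.3, 21.9] -> mean = 21.500 mm
overall mean = 24.425 mm
DU = (21.500/24.425)*100 = 88.0 %
Therefore the distribution uniformity DU = 88.0 %.


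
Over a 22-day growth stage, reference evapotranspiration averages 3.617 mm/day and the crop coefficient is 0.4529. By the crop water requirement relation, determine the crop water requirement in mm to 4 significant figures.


Approach: apply the crop water requirement relation, CWR = ET0 * Kc * days.
CWR = 3.617 * 0.4529 * 22 = 36.04 mm
Therefore the crop water requirement = 36.04 mm.


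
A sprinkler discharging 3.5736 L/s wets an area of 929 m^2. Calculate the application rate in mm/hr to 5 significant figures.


Approach: apply the application rate relation, rate = (Q/A)*3600.
rate = (3.5736 / 929) * 3600 = 13.848 mm/hr
Therefore the application rate = 13.848 mm/hr.


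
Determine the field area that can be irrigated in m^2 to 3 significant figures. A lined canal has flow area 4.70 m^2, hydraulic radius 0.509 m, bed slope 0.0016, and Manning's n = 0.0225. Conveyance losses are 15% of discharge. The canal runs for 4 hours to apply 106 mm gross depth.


Approach: apply Manning's equation with a conveyance and depth budget, Q = (1/n)*A*R^(2/3)*S^(1/2); Q_field = Q*(1-loss); Area = Q_field*t/(d/1000).
Step 1 — canal discharge (Manning's equation):
  Q = (1/0.0225) * 4.70 * 0.509^(2/3) * 0.0016^(1/2) = 5.3266 m^3/s
Step 2 — delivered flow: Q_field = 5.3266*(1 - 15/100) = 4.5276 m^3/s
Step 3 — volume delivered: V = 4.5276 * 4*3600 = 65198 m^3
Step 4 — area served: A = V / (depth/1000) = 65198 / 0.106 = 615000 m^2
Therefore the field area that can be irrigated = 615000 m^2.


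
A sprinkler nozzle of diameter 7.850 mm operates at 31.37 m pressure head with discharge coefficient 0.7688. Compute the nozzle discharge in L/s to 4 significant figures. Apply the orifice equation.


Approach: apply the orifice equation, Q = Cd*A*sqrt(2*g*h), A = pi*(d/2)^2.
A = pi*(7.850e-3/2)^2 = 4.83982e-05 m^2
Q = 0.7688 * 4.83982e-05 * sqrt(2*9.81*31.37) * 1000 = 0.9231 L/s
Therefore the nozzle discharge = 0.9231 L/s.


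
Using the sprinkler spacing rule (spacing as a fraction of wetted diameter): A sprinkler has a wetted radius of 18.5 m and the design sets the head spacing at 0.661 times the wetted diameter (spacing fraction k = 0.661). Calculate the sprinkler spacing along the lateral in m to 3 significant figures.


Approach: apply the sprinkler spacing rule (spacing as a fraction of wetted diameter), S = k*(2*R).
S = 0.661 * (2 * 18.5) = 24.5 m
Therefore the sprinkler spacing along the lateral = 24.5 m.


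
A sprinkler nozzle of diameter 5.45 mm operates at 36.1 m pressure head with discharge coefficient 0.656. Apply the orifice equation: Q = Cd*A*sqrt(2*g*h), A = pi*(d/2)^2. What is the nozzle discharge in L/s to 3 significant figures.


A = pi*(5.45e-3/2)^2 = 2.3328e-05 m^2
Q = 0.656 * 2.3328e-05 * sqrt(2*9.81*36.1) * 1000 = 0.407 L/s
Therefore the nozzle discharge = 0.407 L/s.


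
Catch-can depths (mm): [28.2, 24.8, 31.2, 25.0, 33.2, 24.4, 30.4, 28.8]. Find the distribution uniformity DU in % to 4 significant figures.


Approach: apply the low-quarter distribution uniformity, DU = (mean of lowest quarter of readings / overall mean)*100.
sorted lowest 2 of 8: [24.4, 24.8] -> mean = 24.6000 mm
overall mean = 28.2500 mm
DU = (24.6000/28.2500)*100 = 87.08 %
Therefore the distribution uniformity DU = 87.08 %.


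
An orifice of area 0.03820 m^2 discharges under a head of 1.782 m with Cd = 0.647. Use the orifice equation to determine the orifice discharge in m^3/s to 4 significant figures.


Approach: apply the orifice equation, Q = Cd*A*sqrt(2*g*h).
Q = 0.647 * 0.03820 * sqrt(2*9.81*1.782) = 0.1461 m^3/s
Therefore the orifice discharge = 0.1461 m^3/s.


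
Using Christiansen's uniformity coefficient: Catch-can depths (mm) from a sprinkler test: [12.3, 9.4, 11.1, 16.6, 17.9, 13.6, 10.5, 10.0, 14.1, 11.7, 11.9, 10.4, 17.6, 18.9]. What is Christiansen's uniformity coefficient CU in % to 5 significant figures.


Approach: apply Christiansen's uniformity coefficient, CU = (1 - mean_abs_deviation/mean)*100.
mean = 13.28571 mm
mean |d_i - mean| = 2.712245 mm
CU = (1 - 2.712245/13.28571)*100 = 79.585 %
Therefore Christiansen's uniformity coefficient CU = 79.585 %.


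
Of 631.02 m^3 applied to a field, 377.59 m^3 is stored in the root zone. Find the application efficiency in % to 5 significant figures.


Approach: apply the application efficiency ratio, Ea = (stored/applied)*100.
Ea = (377.59/631.02)*100 = 59.838 %
Therefore the application efficiency = 59.838 %.


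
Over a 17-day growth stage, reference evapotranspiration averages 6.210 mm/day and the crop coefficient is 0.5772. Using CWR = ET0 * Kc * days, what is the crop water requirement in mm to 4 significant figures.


CWR = 6.210 * 0.5772 * 17 = 60.94 mm
Therefore the crop water requirement = 60.94 mm.


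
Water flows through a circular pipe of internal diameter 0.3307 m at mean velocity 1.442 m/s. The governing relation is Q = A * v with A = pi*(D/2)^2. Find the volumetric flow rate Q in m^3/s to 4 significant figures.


A = pi*(0.3307/2)^2 = 0.0858931 m^2
Q = 0.0858931 * 1.442 = 0.1239 m^3/s
Therefore the volumetric flow rate Q = 0.1239 m^3/s.


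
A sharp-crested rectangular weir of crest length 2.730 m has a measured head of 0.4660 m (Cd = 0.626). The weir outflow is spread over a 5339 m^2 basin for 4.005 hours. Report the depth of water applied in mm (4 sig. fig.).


Approach: apply the rectangular weir equation with a volume-to-depth conversion, Q = (2/3)*Cd*L*sqrt(2g)*H^1.5; d = Q*t/A * 1000.
Step 1 — weir discharge:
  Q = (2/3)*0.626*2.730*sqrt(2*9.81)*0.4660^1.5 = 1.60537 m^3/s
Step 2 — volume: V = 1.60537 * 4.005*3600 = 23146.2 m^3
Step 3 — depth: d = V/A * 1000 = 23146.2/5339 * 1000 = 4335 mm
Therefore the depth of water applied = 4335 mm.
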